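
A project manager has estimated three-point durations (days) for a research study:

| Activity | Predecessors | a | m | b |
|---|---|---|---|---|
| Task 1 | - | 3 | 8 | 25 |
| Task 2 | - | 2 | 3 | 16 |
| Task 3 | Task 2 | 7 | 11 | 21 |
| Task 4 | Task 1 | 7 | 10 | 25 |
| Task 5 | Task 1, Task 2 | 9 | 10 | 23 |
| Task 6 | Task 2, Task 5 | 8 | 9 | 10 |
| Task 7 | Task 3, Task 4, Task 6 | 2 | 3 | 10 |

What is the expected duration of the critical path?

35 days

te_Task 1 = (3 + 4·8 + 25)/6 = 60/6 = 10
te_Task 2 = (2 + 4·3 + 16)/6 = 30/6 = 5
te_Task 3 = (7 + 4·11 + 21)/6 = 72/6 = 12
te_Task 4 = (7 + 4·10 + 25)/6 = 72/6 = 12
te_Task 5 = (9 + 4·10 + 23)/6 = 72/6 = 12
te_Task 6 = (8 + 4·9 + 10)/6 = 54/6 = 9
te_Task 7 = (2 + 4·3 + 10)/6 = 24/6 = 4

Forward pass:
ES_Task 1 = 0; EF_Task 1 = 10
ES_Task 2 = 0; EF_Task 2 = 5
ES_Task 3 = 5; EF_Task 3 = 5+12 = 17
ES_Task 4 = 10; EF_Task 4 = 10+12 = 22
ES_Task 5 = max(EF_Task 1=10, EF_Task 2=5) = 10; EF_Task 5 = 10+12 = 22
ES_Task 6 = max(EF_Task 2=5, EF_Task 5=22) = 22; EF_Task 6 = 22+9 = 31
ES_Task 7 = max(EF_Task 3=17, EF_Task 4=22, EF_Task 6=31) = 31; EF_Task 7 = 31+4 = 35
Expected project duration μ = 35 days. Critical path: Task 1 → Task 5 → Task 6 → Task 7.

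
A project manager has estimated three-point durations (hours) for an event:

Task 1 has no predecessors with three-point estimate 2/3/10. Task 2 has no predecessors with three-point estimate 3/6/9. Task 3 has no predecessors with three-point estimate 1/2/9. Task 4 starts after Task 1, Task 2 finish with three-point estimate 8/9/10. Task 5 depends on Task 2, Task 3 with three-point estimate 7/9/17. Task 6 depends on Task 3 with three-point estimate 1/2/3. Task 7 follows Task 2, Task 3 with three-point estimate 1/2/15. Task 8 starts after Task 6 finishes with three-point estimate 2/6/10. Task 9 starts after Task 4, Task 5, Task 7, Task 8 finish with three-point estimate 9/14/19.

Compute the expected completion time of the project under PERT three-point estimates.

te_Task 1 = (2 + 4·3 + 10)/6 = 24/6 = 4
te_Task 2 = (3 + 4·6 + 9)/6 = 36/6 = 6
te_Task 3 = (1 + 4·2 + 9)/6 = 18/6 = 3
te_Task 4 = (8 + 4·9 + 10)/6 = 54/6 = 9
te_Task 5 = (7 + 4·9 + 17)/6 = 60/6 = 10
te_Task 6 = (1 + 4·2 + 3)/6 = 12/6 = 2
te_Task 7 = (1 + 4·2 + 15)/6 = 24/6 = 4
te_Task 8 = (2 + 4·6 + 10)/6 = 36/6 = 6
te_Task 9 = (9 + 4·14 + 19)/6 = 84/6 = 14

Forward pass:
ES_Task 1 = 0; EF_Task 1 = 4
ES_Task 2 = 0; EF_Task 2 = 6
ES_Task 3 = 0; EF_Task 3 = 3
ES_Task 4 = max(EF_Task 1=4, EF_Task 2=6) = 6; EF_Task 4 = 6+9 = 15
ES_Task 5 = max(EF_Task 2=6, EF_Task 3=3) = 6; EF_Task 5 = 6+10 = 16
ES_Task 6 = 3; EF_Task 6 = 3+2 = 5
ES_Task 7 = max(EF_Task 2=6, EF_Task 3=3) = 6; EF_Task 7 = 6+4 = 10
ES_Task 8 = 5; EF_Task 8 = 5+6 = 11
ES_Task 9 = max(EF_Task 4=15, EF_Task 5=16, EF_Task 7=10, EF_Task 8=11) = 16; EF_Task 9 = 16+14 = 30
Expected project duration μ = 30 hours. Critical path: Task 2 → Task 5 → Task 9.

30 hours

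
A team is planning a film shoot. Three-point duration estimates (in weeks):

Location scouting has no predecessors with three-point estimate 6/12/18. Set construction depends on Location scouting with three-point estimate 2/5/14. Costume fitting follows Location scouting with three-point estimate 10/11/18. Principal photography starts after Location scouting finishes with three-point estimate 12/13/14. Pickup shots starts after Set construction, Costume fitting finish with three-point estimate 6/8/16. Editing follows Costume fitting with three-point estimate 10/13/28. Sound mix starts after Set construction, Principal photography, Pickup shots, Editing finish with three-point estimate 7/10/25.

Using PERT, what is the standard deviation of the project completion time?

te_Location scouting = (6 + 4·12 + 18)/6 = 72/6 = 12; σ²_Location scouting = ((18−6)/6)² = 4.000
te_Set construction = (2 + 4·5 + 14)/6 = 36/6 = 6; σ²_Set construction = ((14−2)/6)² = 4.000
te_Costume fitting = (10 + 4·11 + 18)/6 = 72/6 = 12; σ²_Costume fitting = ((18−10)/6)² = 1.778
te_Principal photography = (12 + 4·13 + 14)/6 = 78/6 = 13; σ²_Principal photography = ((14−12)/6)² = 0.111
te_Pickup shots = (6 + 4·8 + 16)/6 = 54/6 = 9; σ²_Pickup shots = ((16−6)/6)² = 2.778
te_Editing = (10 + 4·13 + 28)/6 = 90/6 = 15; σ²_Editing = ((28−10)/6)² = 9.000
te_Sound mix = (7 + 4·10 + 25)/6 = 72/6 = 12; σ²_Sound mix = ((25−7)/6)² = 9.000

Forward pass:
ES_Location scouting = 0; EF_Location scouting = 12
ES_Set construction = 12; EF_Set construction = 12+6 = 18
ES_Costume fitting = 12; EF_Costume fitting = 12+12 = 24
ES_Principal photography = 12; EF_Principal photography = 12+13 = 25
ES_Pickup shots = max(EF_Set construction=18, EF_Costume fitting=24) = 24; EF_Pickup shots = 24+9 = 33
ES_Editing = 24; EF_Editing = 24+15 = 39
ES_Sound mix = max(EF_Set construction=18, EF_Principal photography=25, EF_Pickup shots=33, EF_Editing=39) = 39; EF_Sound mix = 39+12 = 51
Expected project duration μ = 51 weeks. Critical path: Location scouting → Costume fitting → Editing → Sound mix.

Variance along critical path = 4.000 + 1.778 + 9.000 + 9.000 = 23.778
σ = √23.778 = 4.876 weeks

4.88 weeks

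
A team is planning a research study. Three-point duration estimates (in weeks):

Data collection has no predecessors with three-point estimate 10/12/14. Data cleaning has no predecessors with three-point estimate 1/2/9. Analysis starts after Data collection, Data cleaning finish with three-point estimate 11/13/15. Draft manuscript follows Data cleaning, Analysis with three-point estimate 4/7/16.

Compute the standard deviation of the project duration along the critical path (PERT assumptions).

2.21 weeks

te_Data collection = (10 + 4·12 + 14)/6 = 72/6 = 12; σ²_Data collection = ((14−10)/6)² = 0.444
te_Data cleaning = (1 + 4·2 + 9)/6 = 18/6 = 3; σ²_Data cleaning = ((9−1)/6)² = 1.778
te_Analysis = (11 + 4·13 + 15)/6 = 78/6 = 13; σ²_Analysis = ((15−11)/6)² = 0.444
te_Draft manuscript = (4 + 4·7 + 16)/6 = 48/6 = 8; σ²_Draft manuscript = ((16−4)/6)² = 4.000

Forward pass:
ES_Data collection = 0; EF_Data collection = 12
ES_Data cleaning = 0; EF_Data cleaning = 3
ES_Analysis = max(EF_Data collection=12, EF_Data cleaning=3) = 12; EF_Analysis = 12+13 = 25
ES_Draft manuscript = max(EF_Data cleaning=3, EF_Analysis=25) = 25; EF_Draft manuscript = 25+8 = 33
Expected project duration μ = 33 weeks. Critical path: Data collection → Analysis → Draft manuscript.

Variance along critical path = 0.444 + 0.444 + 4.000 = 4.889
σ = √4.889 = 2.211 weeks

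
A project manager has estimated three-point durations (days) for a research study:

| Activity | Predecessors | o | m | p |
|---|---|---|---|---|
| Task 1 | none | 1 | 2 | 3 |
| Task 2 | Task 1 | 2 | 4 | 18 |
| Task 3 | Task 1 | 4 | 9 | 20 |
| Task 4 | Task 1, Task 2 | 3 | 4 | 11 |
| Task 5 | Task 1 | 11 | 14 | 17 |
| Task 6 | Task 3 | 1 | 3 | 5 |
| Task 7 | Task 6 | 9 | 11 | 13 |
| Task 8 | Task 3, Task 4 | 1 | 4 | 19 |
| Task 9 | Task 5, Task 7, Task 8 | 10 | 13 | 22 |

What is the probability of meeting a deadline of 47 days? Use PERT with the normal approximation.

0.978

te_Task 1 = (1 + 4·2 + 3)/6 = 12/6 = 2; σ²_Task 1 = ((3−1)/6)² = 0.111
te_Task 2 = (2 + 4·4 + 18)/6 = 36/6 = 6; σ²_Task 2 = ((18−2)/6)² = 7.111
te_Task 3 = (4 + 4·9 + 20)/6 = 60/6 = 10; σ²_Task 3 = ((20−4)/6)² = 7.111
te_Task 4 = (3 + 4·4 + 11)/6 = 30/6 = 5; σ²_Task 4 = ((11−3)/6)² = 1.778
te_Task 5 = (11 + 4·14 + 17)/6 = 84/6 = 14; σ²_Task 5 = ((17−11)/6)² = 1.000
te_Task 6 = (1 + 4·3 + 5)/6 = 18/6 = 3; σ²_Task 6 = ((5−1)/6)² = 0.444
te_Task 7 = (9 + 4·11 + 13)/6 = 66/6 = 11; σ²_Task 7 = ((13−9)/6)² = 0.444
te_Task 8 = (1 + 4·4 + 19)/6 = 36/6 = 6; σ²_Task 8 = ((19−1)/6)² = 9.000
te_Task 9 = (10 + 4·13 + 22)/6 = 84/6 = 14; σ²_Task 9 = ((22−10)/6)² = 4.000

Forward pass:
ES_Task 1 = 0; EF_Task 1 = 2
ES_Task 2 = 2; EF_Task 2 = 2+6 = 8
ES_Task 3 = 2; EF_Task 3 = 2+10 = 12
ES_Task 4 = max(EF_Task 1=2, EF_Task 2=8) = 8; EF_Task 4 = 8+5 = 13
ES_Task 5 = 2; EF_Task 5 = 2+14 = 16
ES_Task 6 = 12; EF_Task 6 = 12+3 = 15
ES_Task 7 = 15; EF_Task 7 = 15+11 = 26
ES_Task 8 = max(EF_Task 3=12, EF_Task 4=13) = 13; EF_Task 8 = 13+6 = 19
ES_Task 9 = max(EF_Task 5=16, EF_Task 7=26, EF_Task 8=19) = 26; EF_Task 9 = 26+14 = 40
Expected project duration μ = 40 days. Critical path: Task 1 → Task 3 → Task 6 → Task 7 → Task 9.

Variance along critical path = 0.111 + 7.111 + 0.444 + 0.444 + 4.000 = 12.111; σ = √12.111 = 3.480 days.
Z = (47 − 40) / 3.480 = 2.011
P(T ≤ 47) = Φ(2.011) ≈ 0.978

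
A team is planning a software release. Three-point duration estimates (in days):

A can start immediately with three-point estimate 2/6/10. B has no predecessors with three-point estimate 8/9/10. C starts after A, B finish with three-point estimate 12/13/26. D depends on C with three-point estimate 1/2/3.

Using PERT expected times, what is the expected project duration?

te_A = (2 + 4·6 + 10)/6 = 36/6 = 6
te_B = (8 + 4·9 + 10)/6 = 54/6 = 9
te_C = (12 + 4·13 + 26)/6 = 90/6 = 15
te_D = (1 + 4·2 + 3)/6 = 12/6 = 2

Forward pass:
ES_A = 0; EF_A = 6
ES_B = 0; EF_B = 9
ES_C = max(EF_A=6, EF_B=9) = 9; EF_C = 9+15 = 24
ES_D = 24; EF_D = 24+2 = 26
Expected project duration μ = 26 days. Critical path: B → C → D.

26 days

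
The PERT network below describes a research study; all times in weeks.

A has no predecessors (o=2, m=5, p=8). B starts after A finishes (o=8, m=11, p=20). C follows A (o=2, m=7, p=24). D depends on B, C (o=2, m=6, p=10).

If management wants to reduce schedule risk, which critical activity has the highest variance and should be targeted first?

te_A = (2 + 4·5 + 8)/6 = 30/6 = 5; σ²_A = ((8−2)/6)² = 1.000
te_B = (8 + 4·11 + 20)/6 = 72/6 = 12; σ²_B = ((20−8)/6)² = 4.000
te_C = (2 + 4·7 + 24)/6 = 54/6 = 9; σ²_C = ((24−2)/6)² = 13.444
te_D = (2 + 4·6 + 10)/6 = 36/6 = 6; σ²_D = ((10−2)/6)² = 1.778

Forward pass:
ES_A = 0; EF_A = 5
ES_B = 5; EF_B = 5+12 = 17
ES_C = 5; EF_C = 5+9 = 14
ES_D = max(EF_B=17, EF_C=14) = 17; EF_D = 17+6 = 23
Expected project duration μ = 23 weeks. Critical path: A → B → D.

Variances on critical path: σ²_A=1.000, σ²_B=4.000, σ²_D=1.778.
Largest is σ²_B = 4.000.

B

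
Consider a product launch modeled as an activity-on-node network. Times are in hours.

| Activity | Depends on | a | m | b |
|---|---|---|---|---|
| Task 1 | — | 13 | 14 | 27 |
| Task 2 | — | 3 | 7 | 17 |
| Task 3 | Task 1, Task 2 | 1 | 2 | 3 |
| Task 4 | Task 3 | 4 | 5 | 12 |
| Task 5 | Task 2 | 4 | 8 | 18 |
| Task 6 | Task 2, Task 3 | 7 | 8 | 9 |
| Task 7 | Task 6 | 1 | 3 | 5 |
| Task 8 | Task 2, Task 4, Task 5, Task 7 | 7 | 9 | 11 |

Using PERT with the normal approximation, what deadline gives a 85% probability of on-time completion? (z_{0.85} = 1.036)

te_Task 1 = (13 + 4·14 + 27)/6 = 96/6 = 16; σ²_Task 1 = ((27−13)/6)² = 5.444
te_Task 2 = (3 + 4·7 + 17)/6 = 48/6 = 8; σ²_Task 2 = ((17−3)/6)² = 5.444
te_Task 3 = (1 + 4·2 + 3)/6 = 12/6 = 2; σ²_Task 3 = ((3−1)/6)² = 0.111
te_Task 4 = (4 + 4·5 + 12)/6 = 36/6 = 6; σ²_Task 4 = ((12−4)/6)² = 1.778
te_Task 5 = (4 + 4·8 + 18)/6 = 54/6 = 9; σ²_Task 5 = ((18−4)/6)² = 5.444
te_Task 6 = (7 + 4·8 + 9)/6 = 48/6 = 8; σ²_Task 6 = ((9−7)/6)² = 0.111
te_Task 7 = (1 + 4·3 + 5)/6 = 18/6 = 3; σ²_Task 7 = ((5−1)/6)² = 0.444
te_Task 8 = (7 + 4·9 + 11)/6 = 54/6 = 9; σ²_Task 8 = ((11−7)/6)² = 0.444

Forward pass:
ES_Task 1 = 0; EF_Task 1 = 16
ES_Task 2 = 0; EF_Task 2 = 8
ES_Task 3 = max(EF_Task 1=16, EF_Task 2=8) = 16; EF_Task 3 = 16+2 = 18
ES_Task 4 = 18; EF_Task 4 = 18+6 = 24
ES_Task 5 = 8; EF_Task 5 = 8+9 = 17
ES_Task 6 = max(EF_Task 2=8, EF_Task 3=18) = 18; EF_Task 6 = 18+8 = 26
ES_Task 7 = 26; EF_Task 7 = 26+3 = 29
ES_Task 8 = max(EF_Task 2=8, EF_Task 4=24, EF_Task 5=17, EF_Task 7=29) = 29; EF_Task 8 = 29+9 = 38
Expected project duration μ = 38 hours. Critical path: Task 1 → Task 3 → Task 6 → Task 7 → Task 8.

Variance along critical path = 5.444 + 0.111 + 0.111 + 0.444 + 0.444 = 6.556; σ = 2.560 hours.
D = μ + z·σ = 38 + 1.036·2.560 = 40.7 hours

40.7 hours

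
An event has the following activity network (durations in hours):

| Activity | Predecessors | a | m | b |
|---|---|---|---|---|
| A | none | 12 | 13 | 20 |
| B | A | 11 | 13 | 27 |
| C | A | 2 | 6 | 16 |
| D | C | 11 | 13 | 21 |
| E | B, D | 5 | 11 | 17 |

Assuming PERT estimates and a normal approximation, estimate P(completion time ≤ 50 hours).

te_A = (12 + 4·13 + 20)/6 = 84/6 = 14; σ²_A = ((20−12)/6)² = 1.778
te_B = (11 + 4·13 + 27)/6 = 90/6 = 15; σ²_B = ((27−11)/6)² = 7.111
te_C = (2 + 4·6 + 16)/6 = 42/6 = 7; σ²_C = ((16−2)/6)² = 5.444
te_D = (11 + 4·13 + 21)/6 = 84/6 = 14; σ²_D = ((21−11)/6)² = 2.778
te_E = (5 + 4·11 + 17)/6 = 66/6 = 11; σ²_E = ((17−5)/6)² = 4.000

Forward pass:
ES_A = 0; EF_A = 14
ES_B = 14; EF_B = 14+15 = 29
ES_C = 14; EF_C = 14+7 = 21
ES_D = 21; EF_D = 21+14 = 35
ES_E = max(EF_B=29, EF_D=35) = 35; EF_E = 35+11 = 46
Expected project duration μ = 46 hours. Critical path: A → C → D → E.

Variance along critical path = 1.778 + 5.444 + 2.778 + 4.000 = 14.000; σ = √14.000 = 3.742 hours.
Z = (50 − 46) / 3.742 = 1.069
P(T ≤ 50) = Φ(1.069) ≈ 0.857

0.857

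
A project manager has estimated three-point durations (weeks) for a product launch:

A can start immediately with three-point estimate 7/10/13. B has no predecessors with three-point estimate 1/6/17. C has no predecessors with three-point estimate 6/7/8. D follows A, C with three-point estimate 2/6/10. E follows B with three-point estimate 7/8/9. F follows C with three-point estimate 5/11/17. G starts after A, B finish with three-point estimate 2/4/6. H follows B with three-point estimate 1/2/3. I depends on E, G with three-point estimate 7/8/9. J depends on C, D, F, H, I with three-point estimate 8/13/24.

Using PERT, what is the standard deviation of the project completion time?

3.80 weeks

te_A = (7 + 4·10 + 13)/6 = 60/6 = 10; σ²_A = ((13−7)/6)² = 1.000
te_B = (1 + 4·6 + 17)/6 = 42/6 = 7; σ²_B = ((17−1)/6)² = 7.111
te_C = (6 + 4·7 + 8)/6 = 42/6 = 7; σ²_C = ((8−6)/6)² = 0.111
te_D = (2 + 4·6 + 10)/6 = 36/6 = 6; σ²_D = ((10−2)/6)² = 1.778
te_E = (7 + 4·8 + 9)/6 = 48/6 = 8; σ²_E = ((9−7)/6)² = 0.111
te_F = (5 + 4·11 + 17)/6 = 66/6 = 11; σ²_F = ((17−5)/6)² = 4.000
te_G = (2 + 4·4 + 6)/6 = 24/6 = 4; σ²_G = ((6−2)/6)² = 0.444
te_H = (1 + 4·2 + 3)/6 = 12/6 = 2; σ²_H = ((3−1)/6)² = 0.111
te_I = (7 + 4·8 + 9)/6 = 48/6 = 8; σ²_I = ((9−7)/6)² = 0.111
te_J = (8 + 4·13 + 24)/6 = 84/6 = 14; σ²_J = ((24−8)/6)² = 7.111

Forward pass:
ES_A = 0; EF_A = 10
ES_B = 0; EF_B = 7
ES_C = 0; EF_C = 7
ES_D = max(EF_A=10, EF_C=7) = 10; EF_D = 10+6 = 16
ES_E = 7; EF_E = 7+8 = 15
ES_F = 7; EF_F = 7+11 = 18
ES_G = max(EF_A=10, EF_B=7) = 10; EF_G = 10+4 = 14
ES_H = 7; EF_H = 7+2 = 9
ES_I = max(EF_E=15, EF_G=14) = 15; EF_I = 15+8 = 23
ES_J = max(EF_C=7, EF_D=16, EF_F=18, EF_H=9, EF_I=23) = 23; EF_J = 23+14 = 37
Expected project duration μ = 37 weeks. Critical path: B → E → I → J.

Variance along critical path = 7.111 + 0.111 + 0.111 + 7.111 = 14.444
σ = √14.444 = 3.801 weeks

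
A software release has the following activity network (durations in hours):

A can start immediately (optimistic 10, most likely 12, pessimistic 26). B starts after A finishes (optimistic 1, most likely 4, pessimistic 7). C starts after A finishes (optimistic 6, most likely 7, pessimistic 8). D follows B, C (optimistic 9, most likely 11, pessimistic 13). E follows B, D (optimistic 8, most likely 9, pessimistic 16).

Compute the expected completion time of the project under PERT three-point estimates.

te_A = (10 + 4·12 + 26)/6 = 84/6 = 14
te_B = (1 + 4·4 + 7)/6 = 24/6 = 4
te_C = (6 + 4·7 + 8)/6 = 42/6 = 7
te_D = (9 + 4·11 + 13)/6 = 66/6 = 11
te_E = (8 + 4·9 + 16)/6 = 60/6 = 10

Forward pass:
ES_A = 0; EF_A = 14
ES_B = 14; EF_B = 14+4 = 18
ES_C = 14; EF_C = 14+7 = 21
ES_D = max(EF_B=18, EF_C=21) = 21; EF_D = 21+11 = 32
ES_E = max(EF_B=18, EF_D=32) = 32; EF_E = 32+10 = 42
Expected project duration μ = 42 hours. Critical path: A → C → D → E.

42 hours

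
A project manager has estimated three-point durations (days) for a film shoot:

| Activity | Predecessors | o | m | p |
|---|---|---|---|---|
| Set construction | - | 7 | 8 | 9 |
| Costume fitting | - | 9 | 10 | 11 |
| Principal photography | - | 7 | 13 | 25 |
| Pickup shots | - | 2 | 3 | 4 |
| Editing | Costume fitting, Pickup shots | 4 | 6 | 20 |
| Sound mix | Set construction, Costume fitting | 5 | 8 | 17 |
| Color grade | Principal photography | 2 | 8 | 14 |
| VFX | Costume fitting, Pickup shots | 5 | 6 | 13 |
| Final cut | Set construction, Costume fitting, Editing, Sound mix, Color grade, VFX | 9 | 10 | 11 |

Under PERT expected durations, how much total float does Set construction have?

5 days

te_Set construction = (7 + 4·8 + 9)/6 = 48/6 = 8
te_Costume fitting = (9 + 4·10 + 11)/6 = 60/6 = 10
te_Principal photography = (7 + 4·13 + 25)/6 = 84/6 = 14
te_Pickup shots = (2 + 4·3 + 4)/6 = 18/6 = 3
te_Editing = (4 + 4·6 + 20)/6 = 48/6 = 8
te_Sound mix = (5 + 4·8 + 17)/6 = 54/6 = 9
te_Color grade = (2 + 4·8 + 14)/6 = 48/6 = 8
te_VFX = (5 + 4·6 + 13)/6 = 42/6 = 7
te_Final cut = (9 + 4·10 + 11)/6 = 60/6 = 10

Forward pass:
ES_Set construction = 0; EF_Set construction = 8
ES_Costume fitting = 0; EF_Costume fitting = 10
ES_Principal photography = 0; EF_Principal photography = 14
ES_Pickup shots = 0; EF_Pickup shots = 3
ES_Editing = max(EF_Costume fitting=10, EF_Pickup shots=3) = 10; EF_Editing = 10+8 = 18
ES_Sound mix = max(EF_Set construction=8, EF_Costume fitting=10) = 10; EF_Sound mix = 10+9 = 19
ES_Color grade = 14; EF_Color grade = 14+8 = 22
ES_VFX = max(EF_Costume fitting=10, EF_Pickup shots=3) = 10; EF_VFX = 10+7 = 17
ES_Final cut = max(EF_Set construction=8, EF_Costume fitting=10, EF_Editing=18, EF_Sound mix=19, EF_Color grade=22, EF_VFX=17) = 22; EF_Final cut = 22+10 = 32
Expected project duration μ = 32 days. Critical path: Principal photography → Color grade → Final cut.

Backward pass:
LF_Final cut = 32; LS_Final cut = 32−10 = 22
LF_VFX = LS_Final cut = 22; LS_VFX = 22−7 = 15
LF_Color grade = LS_Final cut = 22; LS_Color grade = 22−8 = 14
LF_Sound mix = LS_Final cut = 22; LS_Sound mix = 22−9 = 13
LF_Editing = LS_Final cut = 22; LS_Editing = 22−8 = 14
LF_Pickup shots = min(LS_Editing=14, LS_VFX=15) = 14; LS_Pickup shots = 14−3 = 11
LF_Principal photography = LS_Color grade = 14; LS_Principal photography = 14−14 = 0
LF_Costume fitting = min(LS_Editing=14, LS_Sound mix=13, LS_VFX=15, LS_Final cut=22) = 13; LS_Costume fitting = 13−10 = 3
LF_Set construction = min(LS_Sound mix=13, LS_Final cut=22) = 13; LS_Set construction = 13−8 = 5
Slack_Set construction = LS_Set construction − ES_Set construction = 5 − 0 = 5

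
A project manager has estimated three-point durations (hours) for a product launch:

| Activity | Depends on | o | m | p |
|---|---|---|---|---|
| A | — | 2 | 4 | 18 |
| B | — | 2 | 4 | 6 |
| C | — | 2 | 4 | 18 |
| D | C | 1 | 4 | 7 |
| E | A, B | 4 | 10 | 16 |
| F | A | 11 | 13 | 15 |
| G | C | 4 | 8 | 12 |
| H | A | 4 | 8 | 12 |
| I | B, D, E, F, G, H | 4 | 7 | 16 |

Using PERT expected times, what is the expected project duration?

te_A = (2 + 4·4 + 18)/6 = 36/6 = 6
te_B = (2 + 4·4 + 6)/6 = 24/6 = 4
te_C = (2 + 4·4 + 18)/6 = 36/6 = 6
te_D = (1 + 4·4 + 7)/6 = 24/6 = 4
te_E = (4 + 4·10 + 16)/6 = 60/6 = 10
te_F = (11 + 4·13 + 15)/6 = 78/6 = 13
te_G = (4 + 4·8 + 12)/6 = 48/6 = 8
te_H = (4 + 4·8 + 12)/6 = 48/6 = 8
te_I = (4 + 4·7 + 16)/6 = 48/6 = 8

Forward pass:
ES_A = 0; EF_A = 6
ES_B = 0; EF_B = 4
ES_C = 0; EF_C = 6
ES_D = 6; EF_D = 6+4 = 10
ES_E = max(EF_A=6, EF_B=4) = 6; EF_E = 6+10 = 16
ES_F = 6; EF_F = 6+13 = 19
ES_G = 6; EF_G = 6+8 = 14
ES_H = 6; EF_H = 6+8 = 14
ES_I = max(EF_B=4, EF_D=10, EF_E=16, EF_F=19, EF_G=14, EF_H=14) = 19; EF_I = 19+8 = 27
Expected project duration μ = 27 hours. Critical path: A → F → I.

27 hours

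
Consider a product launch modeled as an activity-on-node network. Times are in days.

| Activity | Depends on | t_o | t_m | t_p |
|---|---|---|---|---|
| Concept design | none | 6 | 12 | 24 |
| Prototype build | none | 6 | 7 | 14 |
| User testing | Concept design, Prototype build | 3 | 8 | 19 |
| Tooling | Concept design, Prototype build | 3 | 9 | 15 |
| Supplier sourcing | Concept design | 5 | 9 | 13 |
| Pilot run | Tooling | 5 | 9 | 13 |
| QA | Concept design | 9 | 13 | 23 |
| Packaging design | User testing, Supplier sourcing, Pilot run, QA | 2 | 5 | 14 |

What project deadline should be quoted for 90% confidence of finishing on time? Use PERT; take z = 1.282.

42.6 days

te_Concept design = (6 + 4·12 + 24)/6 = 78/6 = 13; σ²_Concept design = ((24−6)/6)² = 9.000
te_Prototype build = (6 + 4·7 + 14)/6 = 48/6 = 8; σ²_Prototype build = ((14−6)/6)² = 1.778
te_User testing = (3 + 4·8 + 19)/6 = 54/6 = 9; σ²_User testing = ((19−3)/6)² = 7.111
te_Tooling = (3 + 4·9 + 15)/6 = 54/6 = 9; σ²_Tooling = ((15−3)/6)² = 4.000
te_Supplier sourcing = (5 + 4·9 + 13)/6 = 54/6 = 9; σ²_Supplier sourcing = ((13−5)/6)² = 1.778
te_Pilot run = (5 + 4·9 + 13)/6 = 54/6 = 9; σ²_Pilot run = ((13−5)/6)² = 1.778
te_QA = (9 + 4·13 + 23)/6 = 84/6 = 14; σ²_QA = ((23−9)/6)² = 5.444
te_Packaging design = (2 + 4·5 + 14)/6 = 36/6 = 6; σ²_Packaging design = ((14−2)/6)² = 4.000

Forward pass:
ES_Concept design = 0; EF_Concept design = 13
ES_Prototype build = 0; EF_Prototype build = 8
ES_User testing = max(EF_Concept design=13, EF_Prototype build=8) = 13; EF_User testing = 13+9 = 22
ES_Tooling = max(EF_Concept design=13, EF_Prototype build=8) = 13; EF_Tooling = 13+9 = 22
ES_Supplier sourcing = 13; EF_Supplier sourcing = 13+9 = 22
ES_Pilot run = 22; EF_Pilot run = 22+9 = 31
ES_QA = 13; EF_QA = 13+14 = 27
ES_Packaging design = max(EF_User testing=22, EF_Supplier sourcing=22, EF_Pilot run=31, EF_QA=27) = 31; EF_Packaging design = 31+6 = 37
Expected project duration μ = 37 days. Critical path: Concept design → Tooling → Pilot run → Packaging design.

Variance along critical path = 9.000 + 4.000 + 1.778 + 4.000 = 18.778; σ = 4.333 days.
D = μ + z·σ = 37 + 1.282·4.333 = 42.6 days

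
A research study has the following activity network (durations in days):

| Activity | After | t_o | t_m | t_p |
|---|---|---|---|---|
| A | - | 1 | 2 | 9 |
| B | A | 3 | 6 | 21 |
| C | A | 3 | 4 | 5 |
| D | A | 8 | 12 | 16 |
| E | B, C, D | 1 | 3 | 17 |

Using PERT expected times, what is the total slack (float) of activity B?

4 days

te_A = (1 + 4·2 + 9)/6 = 18/6 = 3
te_B = (3 + 4·6 + 21)/6 = 48/6 = 8
te_C = (3 + 4·4 + 5)/6 = 24/6 = 4
te_D = (8 + 4·12 + 16)/6 = 72/6 = 12
te_E = (1 + 4·3 + 17)/6 = 30/6 = 5

Forward pass:
ES_A = 0; EF_A = 3
ES_B = 3; EF_B = 3+8 = 11
ES_C = 3; EF_C = 3+4 = 7
ES_D = 3; EF_D = 3+12 = 15
ES_E = max(EF_B=11, EF_C=7, EF_D=15) = 15; EF_E = 15+5 = 20
Expected project duration μ = 20 days. Critical path: A → D → E.

Backward pass:
LF_E = 20; LS_E = 20−5 = 15
LF_D = LS_E = 15; LS_D = 15−12 = 3
LF_C = LS_E = 15; LS_C = 15−4 = 11
LF_B = LS_E = 15; LS_B = 15−8 = 7
LF_A = min(LS_B=7, LS_C=11, LS_D=3) = 3; LS_A = 3−3 = 0
Slack_B = LS_B − ES_B = 7 − 3 = 4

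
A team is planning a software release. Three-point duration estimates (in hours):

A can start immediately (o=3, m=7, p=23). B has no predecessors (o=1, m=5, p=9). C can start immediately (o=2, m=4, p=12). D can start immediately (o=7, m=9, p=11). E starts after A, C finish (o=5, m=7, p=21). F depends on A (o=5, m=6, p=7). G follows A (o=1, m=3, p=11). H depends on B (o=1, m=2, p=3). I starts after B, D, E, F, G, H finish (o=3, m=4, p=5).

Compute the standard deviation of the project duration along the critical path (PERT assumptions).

te_A = (3 + 4·7 + 23)/6 = 54/6 = 9; σ²_A = ((23−3)/6)² = 11.111
te_B = (1 + 4·5 + 9)/6 = 30/6 = 5; σ²_B = ((9−1)/6)² = 1.778
te_C = (2 + 4·4 + 12)/6 = 30/6 = 5; σ²_C = ((12−2)/6)² = 2.778
te_D = (7 + 4·9 + 11)/6 = 54/6 = 9; σ²_D = ((11−7)/6)² = 0.444
te_E = (5 + 4·7 + 21)/6 = 54/6 = 9; σ²_E = ((21−5)/6)² = 7.111
te_F = (5 + 4·6 + 7)/6 = 36/6 = 6; σ²_F = ((7−5)/6)² = 0.111
te_G = (1 + 4·3 + 11)/6 = 24/6 = 4; σ²_G = ((11−1)/6)² = 2.778
te_H = (1 + 4·2 + 3)/6 = 12/6 = 2; σ²_H = ((3−1)/6)² = 0.111
te_I = (3 + 4·4 + 5)/6 = 24/6 = 4; σ²_I = ((5−3)/6)² = 0.111

Forward pass:
ES_A = 0; EF_A = 9
ES_B = 0; EF_B = 5
ES_C = 0; EF_C = 5
ES_D = 0; EF_D = 9
ES_E = max(EF_A=9, EF_C=5) = 9; EF_E = 9+9 = 18
ES_F = 9; EF_F = 9+6 = 15
ES_G = 9; EF_G = 9+4 = 13
ES_H = 5; EF_H = 5+2 = 7
ES_I = max(EF_B=5, EF_D=9, EF_E=18, EF_F=15, EF_G=13, EF_H=7) = 18; EF_I = 18+4 = 22
Expected project duration μ = 22 hours. Critical path: A → E → I.

Variance along critical path = 11.111 + 7.111 + 0.111 = 18.333
σ = √18.333 = 4.282 hours

4.28 hours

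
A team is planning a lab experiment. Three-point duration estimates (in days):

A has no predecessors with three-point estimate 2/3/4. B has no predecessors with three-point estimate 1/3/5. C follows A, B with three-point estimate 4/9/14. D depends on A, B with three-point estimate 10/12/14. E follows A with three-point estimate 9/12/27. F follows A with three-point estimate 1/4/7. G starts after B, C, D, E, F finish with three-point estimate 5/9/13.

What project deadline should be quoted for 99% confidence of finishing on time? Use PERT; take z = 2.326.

33.7 days

te_A = (2 + 4·3 + 4)/6 = 18/6 = 3; σ²_A = ((4−2)/6)² = 0.111
te_B = (1 + 4·3 + 5)/6 = 18/6 = 3; σ²_B = ((5−1)/6)² = 0.444
te_C = (4 + 4·9 + 14)/6 = 54/6 = 9; σ²_C = ((14−4)/6)² = 2.778
te_D = (10 + 4·12 + 14)/6 = 72/6 = 12; σ²_D = ((14−10)/6)² = 0.444
te_E = (9 + 4·12 + 27)/6 = 84/6 = 14; σ²_E = ((27−9)/6)² = 9.000
te_F = (1 + 4·4 + 7)/6 = 24/6 = 4; σ²_F = ((7−1)/6)² = 1.000
te_G = (5 + 4·9 + 13)/6 = 54/6 = 9; σ²_G = ((13−5)/6)² = 1.778

Forward pass:
ES_A = 0; EF_A = 3
ES_B = 0; EF_B = 3
ES_C = max(EF_A=3, EF_B=3) = 3; EF_C = 3+9 = 12
ES_D = max(EF_A=3, EF_B=3) = 3; EF_D = 3+12 = 15
ES_E = 3; EF_E = 3+14 = 17
ES_F = 3; EF_F = 3+4 = 7
ES_G = max(EF_B=3, EF_C=12, EF_D=15, EF_E=17, EF_F=7) = 17; EF_G = 17+9 = 26
Expected project duration μ = 26 days. Critical path: A → E → G.

Variance along critical path = 0.111 + 9.000 + 1.778 = 10.889; σ = 3.300 days.
D = μ + z·σ = 26 + 2.326·3.300 = 33.7 days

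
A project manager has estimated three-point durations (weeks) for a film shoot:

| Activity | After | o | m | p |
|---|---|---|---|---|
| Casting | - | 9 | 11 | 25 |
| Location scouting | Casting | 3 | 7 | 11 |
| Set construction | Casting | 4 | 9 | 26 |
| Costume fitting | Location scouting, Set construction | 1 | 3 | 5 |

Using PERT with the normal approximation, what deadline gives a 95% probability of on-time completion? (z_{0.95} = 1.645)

34.5 weeks

te_Casting = (9 + 4·11 + 25)/6 = 78/6 = 13; σ²_Casting = ((25−9)/6)² = 7.111
te_Location scouting = (3 + 4·7 + 11)/6 = 42/6 = 7; σ²_Location scouting = ((11−3)/6)² = 1.778
te_Set construction = (4 + 4·9 + 26)/6 = 66/6 = 11; σ²_Set construction = ((26−4)/6)² = 13.444
te_Costume fitting = (1 + 4·3 + 5)/6 = 18/6 = 3; σ²_Costume fitting = ((5−1)/6)² = 0.444

Forward pass:
ES_Casting = 0; EF_Casting = 13
ES_Location scouting = 13; EF_Location scouting = 13+7 = 20
ES_Set construction = 13; EF_Set construction = 13+11 = 24
ES_Costume fitting = max(EF_Location scouting=20, EF_Set construction=24) = 24; EF_Costume fitting = 24+3 = 27
Expected project duration μ = 27 weeks. Critical path: Casting → Set construction → Costume fitting.

Variance along critical path = 7.111 + 13.444 + 0.444 = 21.000; σ = 4.583 weeks.
D = μ + z·σ = 27 + 1.645·4.583 = 34.5 weeks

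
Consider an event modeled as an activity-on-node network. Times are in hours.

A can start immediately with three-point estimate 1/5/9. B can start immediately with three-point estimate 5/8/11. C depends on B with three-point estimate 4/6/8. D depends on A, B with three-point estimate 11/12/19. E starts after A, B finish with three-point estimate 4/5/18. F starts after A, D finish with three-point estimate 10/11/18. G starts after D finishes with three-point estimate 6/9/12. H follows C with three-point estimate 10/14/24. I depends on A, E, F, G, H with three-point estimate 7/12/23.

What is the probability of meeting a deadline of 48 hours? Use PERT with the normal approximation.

0.721

te_A = (1 + 4·5 + 9)/6 = 30/6 = 5; σ²_A = ((9−1)/6)² = 1.778
te_B = (5 + 4·8 + 11)/6 = 48/6 = 8; σ²_B = ((11−5)/6)² = 1.000
te_C = (4 + 4·6 + 8)/6 = 36/6 = 6; σ²_C = ((8−4)/6)² = 0.444
te_D = (11 + 4·12 + 19)/6 = 78/6 = 13; σ²_D = ((19−11)/6)² = 1.778
te_E = (4 + 4·5 + 18)/6 = 42/6 = 7; σ²_E = ((18−4)/6)² = 5.444
te_F = (10 + 4·11 + 18)/6 = 72/6 = 12; σ²_F = ((18−10)/6)² = 1.778
te_G = (6 + 4·9 + 12)/6 = 54/6 = 9; σ²_G = ((12−6)/6)² = 1.000
te_H = (10 + 4·14 + 24)/6 = 90/6 = 15; σ²_H = ((24−10)/6)² = 5.444
te_I = (7 + 4·12 + 23)/6 = 78/6 = 13; σ²_I = ((23−7)/6)² = 7.111

Forward pass:
ES_A = 0; EF_A = 5
ES_B = 0; EF_B = 8
ES_C = 8; EF_C = 8+6 = 14
ES_D = max(EF_A=5, EF_B=8) = 8; EF_D = 8+13 = 21
ES_E = max(EF_A=5, EF_B=8) = 8; EF_E = 8+7 = 15
ES_F = max(EF_A=5, EF_D=21) = 21; EF_F = 21+12 = 33
ES_G = 21; EF_G = 21+9 = 30
ES_H = 14; EF_H = 14+15 = 29
ES_I = max(EF_A=5, EF_E=15, EF_F=33, EF_G=30, EF_H=29) = 33; EF_I = 33+13 = 46
Expected project duration μ = 46 hours. Critical path: B → D → F → I.

Variance along critical path = 1.000 + 1.778 + 1.778 + 7.111 = 11.667; σ = √11.667 = 3.416 hours.
Z = (48 − 46) / 3.416 = 0.586
P(T ≤ 48) = Φ(0.586) ≈ 0.721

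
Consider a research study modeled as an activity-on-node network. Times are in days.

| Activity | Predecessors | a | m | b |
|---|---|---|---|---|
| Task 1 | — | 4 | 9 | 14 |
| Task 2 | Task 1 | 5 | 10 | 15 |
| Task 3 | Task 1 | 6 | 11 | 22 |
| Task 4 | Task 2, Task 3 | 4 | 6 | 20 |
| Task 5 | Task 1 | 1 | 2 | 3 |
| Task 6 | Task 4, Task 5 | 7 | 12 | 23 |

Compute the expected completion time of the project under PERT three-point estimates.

te_Task 1 = (4 + 4·9 + 14)/6 = 54/6 = 9
te_Task 2 = (5 + 4·10 + 15)/6 = 60/6 = 10
te_Task 3 = (6 + 4·11 + 22)/6 = 72/6 = 12
te_Task 4 = (4 + 4·6 + 20)/6 = 48/6 = 8
te_Task 5 = (1 + 4·2 + 3)/6 = 12/6 = 2
te_Task 6 = (7 + 4·12 + 23)/6 = 78/6 = 13

Forward pass:
ES_Task 1 = 0; EF_Task 1 = 9
ES_Task 2 = 9; EF_Task 2 = 9+10 = 19
ES_Task 3 = 9; EF_Task 3 = 9+12 = 21
ES_Task 4 = max(EF_Task 2=19, EF_Task 3=21) = 21; EF_Task 4 = 21+8 = 29
ES_Task 5 = 9; EF_Task 5 = 9+2 = 11
ES_Task 6 = max(EF_Task 4=29, EF_Task 5=11) = 29; EF_Task 6 = 29+13 = 42
Expected project duration μ = 42 days. Critical path: Task 1 → Task 3 → Task 4 → Task 6.

42 days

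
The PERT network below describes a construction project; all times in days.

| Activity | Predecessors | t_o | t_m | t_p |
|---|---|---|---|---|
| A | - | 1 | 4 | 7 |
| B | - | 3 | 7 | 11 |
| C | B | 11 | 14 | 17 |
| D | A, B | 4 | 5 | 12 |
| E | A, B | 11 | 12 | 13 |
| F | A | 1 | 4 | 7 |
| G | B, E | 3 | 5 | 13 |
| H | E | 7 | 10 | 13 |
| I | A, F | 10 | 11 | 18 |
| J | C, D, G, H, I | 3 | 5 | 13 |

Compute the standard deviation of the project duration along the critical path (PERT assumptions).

te_A = (1 + 4·4 + 7)/6 = 24/6 = 4; σ²_A = ((7−1)/6)² = 1.000
te_B = (3 + 4·7 + 11)/6 = 42/6 = 7; σ²_B = ((11−3)/6)² = 1.778
te_C = (11 + 4·14 + 17)/6 = 84/6 = 14; σ²_C = ((17−11)/6)² = 1.000
te_D = (4 + 4·5 + 12)/6 = 36/6 = 6; σ²_D = ((12−4)/6)² = 1.778
te_E = (11 + 4·12 + 13)/6 = 72/6 = 12; σ²_E = ((13−11)/6)² = 0.111
te_F = (1 + 4·4 + 7)/6 = 24/6 = 4; σ²_F = ((7−1)/6)² = 1.000
te_G = (3 + 4·5 + 13)/6 = 36/6 = 6; σ²_G = ((13−3)/6)² = 2.778
te_H = (7 + 4·10 + 13)/6 = 60/6 = 10; σ²_H = ((13−7)/6)² = 1.000
te_I = (10 + 4·11 + 18)/6 = 72/6 = 12; σ²_I = ((18−10)/6)² = 1.778
te_J = (3 + 4·5 + 13)/6 = 36/6 = 6; σ²_J = ((13−3)/6)² = 2.778

Forward pass:
ES_A = 0; EF_A = 4
ES_B = 0; EF_B = 7
ES_C = 7; EF_C = 7+14 = 21
ES_D = max(EF_A=4, EF_B=7) = 7; EF_D = 7+6 = 13
ES_E = max(EF_A=4, EF_B=7) = 7; EF_E = 7+12 = 19
ES_F = 4; EF_F = 4+4 = 8
ES_G = max(EF_B=7, EF_E=19) = 19; EF_G = 19+6 = 25
ES_H = 19; EF_H = 19+10 = 29
ES_I = max(EF_A=4, EF_F=8) = 8; EF_I = 8+12 = 20
ES_J = max(EF_C=21, EF_D=13, EF_G=25, EF_H=29, EF_I=20) = 29; EF_J = 29+6 = 35
Expected project duration μ = 35 days. Critical path: B → E → H → J.

Variance along critical path = 1.778 + 0.111 + 1.000 + 2.778 = 5.667
σ = √5.667 = 2.380 days

2.38 days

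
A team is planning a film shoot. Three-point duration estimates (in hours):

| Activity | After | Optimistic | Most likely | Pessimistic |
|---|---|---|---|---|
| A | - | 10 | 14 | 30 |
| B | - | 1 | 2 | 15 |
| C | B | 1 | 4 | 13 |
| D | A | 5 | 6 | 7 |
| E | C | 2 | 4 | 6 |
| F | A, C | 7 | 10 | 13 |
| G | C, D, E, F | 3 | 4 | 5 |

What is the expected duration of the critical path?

30 hours

te_A = (10 + 4·14 + 30)/6 = 96/6 = 16
te_B = (1 + 4·2 + 15)/6 = 24/6 = 4
te_C = (1 + 4·4 + 13)/6 = 30/6 = 5
te_D = (5 + 4·6 + 7)/6 = 36/6 = 6
te_E = (2 + 4·4 + 6)/6 = 24/6 = 4
te_F = (7 + 4·10 + 13)/6 = 60/6 = 10
te_G = (3 + 4·4 + 5)/6 = 24/6 = 4

Forward pass:
ES_A = 0; EF_A = 16
ES_B = 0; EF_B = 4
ES_C = 4; EF_C = 4+5 = 9
ES_D = 16; EF_D = 16+6 = 22
ES_E = 9; EF_E = 9+4 = 13
ES_F = max(EF_A=16, EF_C=9) = 16; EF_F = 16+10 = 26
ES_G = max(EF_C=9, EF_D=22, EF_E=13, EF_F=26) = 26; EF_G = 26+4 = 30
Expected project duration μ = 30 hours. Critical path: A → F → G.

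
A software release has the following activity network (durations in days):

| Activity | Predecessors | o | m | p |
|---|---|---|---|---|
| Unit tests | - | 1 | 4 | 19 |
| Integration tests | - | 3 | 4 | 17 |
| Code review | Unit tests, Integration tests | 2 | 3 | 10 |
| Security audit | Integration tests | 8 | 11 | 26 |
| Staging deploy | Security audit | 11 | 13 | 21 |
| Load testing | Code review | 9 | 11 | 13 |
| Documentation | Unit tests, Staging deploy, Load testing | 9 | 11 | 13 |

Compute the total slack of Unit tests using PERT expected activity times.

te_Unit tests = (1 + 4·4 + 19)/6 = 36/6 = 6
te_Integration tests = (3 + 4·4 + 17)/6 = 36/6 = 6
te_Code review = (2 + 4·3 + 10)/6 = 24/6 = 4
te_Security audit = (8 + 4·11 + 26)/6 = 78/6 = 13
te_Staging deploy = (11 + 4·13 + 21)/6 = 84/6 = 14
te_Load testing = (9 + 4·11 + 13)/6 = 66/6 = 11
te_Documentation = (9 + 4·11 + 13)/6 = 66/6 = 11

Forward pass:
ES_Unit tests = 0; EF_Unit tests = 6
ES_Integration tests = 0; EF_Integration tests = 6
ES_Code review = max(EF_Unit tests=6, EF_Integration tests=6) = 6; EF_Code review = 6+4 = 10
ES_Security audit = 6; EF_Security audit = 6+13 = 19
ES_Staging deploy = 19; EF_Staging deploy = 19+14 = 33
ES_Load testing = 10; EF_Load testing = 10+11 = 21
ES_Documentation = max(EF_Unit tests=6, EF_Staging deploy=33, EF_Load testing=21) = 33; EF_Documentation = 33+11 = 44
Expected project duration μ = 44 days. Critical path: Integration tests → Security audit → Staging deploy → Documentation.

Backward pass:
LF_Documentation = 44; LS_Documentation = 44−11 = 33
LF_Load testing = LS_Documentation = 33; LS_Load testing = 33−11 = 22
LF_Staging deploy = LS_Documentation = 33; LS_Staging deploy = 33−14 = 19
LF_Security audit = LS_Staging deploy = 19; LS_Security audit = 19−13 = 6
LF_Code review = LS_Load testing = 22; LS_Code review = 22−4 = 18
LF_Integration tests = min(LS_Code review=18, LS_Security audit=6) = 6; LS_Integration tests = 6−6 = 0
LF_Unit tests = min(LS_Code review=18, LS_Documentation=33) = 18; LS_Unit tests = 18−6 = 12
Slack_Unit tests = LS_Unit tests − ES_Unit tests = 12 − 0 = 12

12 days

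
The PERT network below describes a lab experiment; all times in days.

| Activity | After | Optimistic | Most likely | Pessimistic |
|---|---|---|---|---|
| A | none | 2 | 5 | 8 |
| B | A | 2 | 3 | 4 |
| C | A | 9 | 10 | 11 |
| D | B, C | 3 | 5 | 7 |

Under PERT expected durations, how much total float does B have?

te_A = (2 + 4·5 + 8)/6 = 30/6 = 5
te_B = (2 + 4·3 + 4)/6 = 18/6 = 3
te_C = (9 + 4·10 + 11)/6 = 60/6 = 10
te_D = (3 + 4·5 + 7)/6 = 30/6 = 5

Forward pass:
ES_A = 0; EF_A = 5
ES_B = 5; EF_B = 5+3 = 8
ES_C = 5; EF_C = 5+10 = 15
ES_D = max(EF_B=8, EF_C=15) = 15; EF_D = 15+5 = 20
Expected project duration μ = 20 days. Critical path: A → C → D.

Backward pass:
LF_D = 20; LS_D = 20−5 = 15
LF_C = LS_D = 15; LS_C = 15−10 = 5
LF_B = LS_D = 15; LS_B = 15−3 = 12
LF_A = min(LS_B=12, LS_C=5) = 5; LS_A = 5−5 = 0
Slack_B = LS_B − ES_B = 12 − 5 = 7

7 days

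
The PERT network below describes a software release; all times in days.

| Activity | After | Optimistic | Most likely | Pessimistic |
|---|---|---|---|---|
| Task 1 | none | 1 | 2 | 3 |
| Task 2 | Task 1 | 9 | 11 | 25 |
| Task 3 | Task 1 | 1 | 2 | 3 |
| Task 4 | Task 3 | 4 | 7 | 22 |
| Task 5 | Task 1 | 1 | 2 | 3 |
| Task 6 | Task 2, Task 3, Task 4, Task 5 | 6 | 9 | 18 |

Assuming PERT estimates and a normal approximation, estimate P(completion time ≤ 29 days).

0.884

te_Task 1 = (1 + 4·2 + 3)/6 = 12/6 = 2; σ²_Task 1 = ((3−1)/6)² = 0.111
te_Task 2 = (9 + 4·11 + 25)/6 = 78/6 = 13; σ²_Task 2 = ((25−9)/6)² = 7.111
te_Task 3 = (1 + 4·2 + 3)/6 = 12/6 = 2; σ²_Task 3 = ((3−1)/6)² = 0.111
te_Task 4 = (4 + 4·7 + 22)/6 = 54/6 = 9; σ²_Task 4 = ((22−4)/6)² = 9.000
te_Task 5 = (1 + 4·2 + 3)/6 = 12/6 = 2; σ²_Task 5 = ((3−1)/6)² = 0.111
te_Task 6 = (6 + 4·9 + 18)/6 = 60/6 = 10; σ²_Task 6 = ((18−6)/6)² = 4.000

Forward pass:
ES_Task 1 = 0; EF_Task 1 = 2
ES_Task 2 = 2; EF_Task 2 = 2+13 = 15
ES_Task 3 = 2; EF_Task 3 = 2+2 = 4
ES_Task 4 = 4; EF_Task 4 = 4+9 = 13
ES_Task 5 = 2; EF_Task 5 = 2+2 = 4
ES_Task 6 = max(EF_Task 2=15, EF_Task 3=4, EF_Task 4=13, EF_Task 5=4) = 15; EF_Task 6 = 15+10 = 25
Expected project duration μ = 25 days. Critical path: Task 1 → Task 2 → Task 6.

Variance along critical path = 0.111 + 7.111 + 4.000 = 11.222; σ = √11.222 = 3.350 days.
Z = (29 − 25) / 3.350 = 1.194
P(T ≤ 29) = Φ(1.194) ≈ 0.884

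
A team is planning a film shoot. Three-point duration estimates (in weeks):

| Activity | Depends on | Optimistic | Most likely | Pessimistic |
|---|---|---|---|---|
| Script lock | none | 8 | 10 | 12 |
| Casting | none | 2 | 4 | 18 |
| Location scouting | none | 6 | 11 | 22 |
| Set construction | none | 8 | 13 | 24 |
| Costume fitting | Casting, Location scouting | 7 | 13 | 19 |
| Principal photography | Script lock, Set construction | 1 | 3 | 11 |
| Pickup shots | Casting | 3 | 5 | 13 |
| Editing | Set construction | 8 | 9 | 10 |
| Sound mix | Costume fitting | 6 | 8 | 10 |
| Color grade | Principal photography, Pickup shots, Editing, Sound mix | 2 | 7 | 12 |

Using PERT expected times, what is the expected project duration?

te_Script lock = (8 + 4·10 + 12)/6 = 60/6 = 10
te_Casting = (2 + 4·4 + 18)/6 = 36/6 = 6
te_Location scouting = (6 + 4·11 + 22)/6 = 72/6 = 12
te_Set construction = (8 + 4·13 + 24)/6 = 84/6 = 14
te_Costume fitting = (7 + 4·13 + 19)/6 = 78/6 = 13
te_Principal photography = (1 + 4·3 + 11)/6 = 24/6 = 4
te_Pickup shots = (3 + 4·5 + 13)/6 = 36/6 = 6
te_Editing = (8 + 4·9 + 10)/6 = 54/6 = 9
te_Sound mix = (6 + 4·8 + 10)/6 = 48/6 = 8
te_Color grade = (2 + 4·7 + 12)/6 = 42/6 = 7

Forward pass:
ES_Script lock = 0; EF_Script lock = 10
ES_Casting = 0; EF_Casting = 6
ES_Location scouting = 0; EF_Location scouting = 12
ES_Set construction = 0; EF_Set construction = 14
ES_Costume fitting = max(EF_Casting=6, EF_Location scouting=12) = 12; EF_Costume fitting = 12+13 = 25
ES_Principal photography = max(EF_Script lock=10, EF_Set construction=14) = 14; EF_Principal photography = 14+4 = 18
ES_Pickup shots = 6; EF_Pickup shots = 6+6 = 12
ES_Editing = 14; EF_Editing = 14+9 = 23
ES_Sound mix = 25; EF_Sound mix = 25+8 = 33
ES_Color grade = max(EF_Principal photography=18, EF_Pickup shots=12, EF_Editing=23, EF_Sound mix=33) = 33; EF_Color grade = 33+7 = 40
Expected project duration μ = 40 weeks. Critical path: Location scouting → Costume fitting → Sound mix → Color grade.

40 weeks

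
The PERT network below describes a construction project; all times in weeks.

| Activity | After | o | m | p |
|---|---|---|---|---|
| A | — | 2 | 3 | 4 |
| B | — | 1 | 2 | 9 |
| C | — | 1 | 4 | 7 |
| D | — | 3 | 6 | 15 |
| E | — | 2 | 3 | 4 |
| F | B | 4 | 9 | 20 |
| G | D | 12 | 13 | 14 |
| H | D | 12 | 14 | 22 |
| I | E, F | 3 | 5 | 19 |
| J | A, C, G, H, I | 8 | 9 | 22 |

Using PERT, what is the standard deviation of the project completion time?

te_A = (2 + 4·3 + 4)/6 = 18/6 = 3; σ²_A = ((4−2)/6)² = 0.111
te_B = (1 + 4·2 + 9)/6 = 18/6 = 3; σ²_B = ((9−1)/6)² = 1.778
te_C = (1 + 4·4 + 7)/6 = 24/6 = 4; σ²_C = ((7−1)/6)² = 1.000
te_D = (3 + 4·6 + 15)/6 = 42/6 = 7; σ²_D = ((15−3)/6)² = 4.000
te_E = (2 + 4·3 + 4)/6 = 18/6 = 3; σ²_E = ((4−2)/6)² = 0.111
te_F = (4 + 4·9 + 20)/6 = 60/6 = 10; σ²_F = ((20−4)/6)² = 7.111
te_G = (12 + 4·13 + 14)/6 = 78/6 = 13; σ²_G = ((14−12)/6)² = 0.111
te_H = (12 + 4·14 + 22)/6 = 90/6 = 15; σ²_H = ((22−12)/6)² = 2.778
te_I = (3 + 4·5 + 19)/6 = 42/6 = 7; σ²_I = ((19−3)/6)² = 7.111
te_J = (8 + 4·9 + 22)/6 = 66/6 = 11; σ²_J = ((22−8)/6)² = 5.444

Forward pass:
ES_A = 0; EF_A = 3
ES_B = 0; EF_B = 3
ES_C = 0; EF_C = 4
ES_D = 0; EF_D = 7
ES_E = 0; EF_E = 3
ES_F = 3; EF_F = 3+10 = 13
ES_G = 7; EF_G = 7+13 = 20
ES_H = 7; EF_H = 7+15 = 22
ES_I = max(EF_E=3, EF_F=13) = 13; EF_I = 13+7 = 20
ES_J = max(EF_A=3, EF_C=4, EF_G=20, EF_H=22, EF_I=20) = 22; EF_J = 22+11 = 33
Expected project duration μ = 33 weeks. Critical path: D → H → J.

Variance along critical path = 4.000 + 2.778 + 5.444 = 12.222
σ = √12.222 = 3.496 weeks

3.50 weeks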